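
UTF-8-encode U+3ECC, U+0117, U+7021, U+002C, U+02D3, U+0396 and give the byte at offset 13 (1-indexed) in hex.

1-indexed offset 13 is 0-indexed offset 12.
U+3ECC → 3-byte form E3 BB 8C at offsets 0–2.
U+0117 → 2-byte form C4 97 at offsets 3–4.
U+7021 → 3-byte form E7 80 A1 at offsets 5–7.
U+002C → 1-byte form 2C at offsets 8–8.
U+02D3 → 2-byte form CB 93 at offsets 9–10.
U+0396 → 2-byte form CE 96 at offsets 11–12.
Offset 12 falls in char 6's range; it's byte 2 of CE 96 = 0x96.

0x96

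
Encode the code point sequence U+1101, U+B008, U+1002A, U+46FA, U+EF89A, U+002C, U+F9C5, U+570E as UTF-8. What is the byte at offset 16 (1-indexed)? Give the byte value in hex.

1-indexed offset 16 is 0-indexed offset 15.
U+1101 → 3-byte form E1 84 81 at offsets 0–2.
U+B008 → 3-byte form EB 80 88 at offsets 3–5.
U+1002A → 4-byte form F0 90 80 AA at offsets 6–9.
U+46FA → 3-byte form E4 9B BA at offsets 10–12.
U+EF89A → 4-byte form F3 AF A2 9A at offsets 13–16.
Offset 15 falls in char 5's range; it's byte 3 of F3 AF A2 9A = 0xA2.

0xA2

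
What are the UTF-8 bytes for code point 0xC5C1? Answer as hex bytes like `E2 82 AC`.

U+C5C1 = 0xC5C1 = 50625 decimal. In range U+0800–U+FFFF → 3-byte form: 1110xxxx 10xxxxxx 10xxxxxx.
Binary (16 bits): 1100010111000001.
Split 4+6+6: 1100 | 010111 | 000001.
Byte 1: 11101100 = 0xEC.
Byte 2: 10010111 = 0x97.
Byte 3: 10000001 = 0x81.

EC 97 81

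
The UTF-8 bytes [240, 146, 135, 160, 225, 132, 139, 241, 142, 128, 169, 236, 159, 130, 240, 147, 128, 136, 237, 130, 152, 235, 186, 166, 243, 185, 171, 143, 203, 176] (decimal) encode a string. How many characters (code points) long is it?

Byte at offset 0: 0xF0 = 11110000 → 4-byte char (#1). Advance 4.
Byte at offset 4: 0xE1 = 11100001 → 3-byte char (#2). Advance 3.
Byte at offset 7: 0xF1 = 11110001 → 4-byte char (#3). Advance 4.
Byte at offset 11: 0xEC = 11101100 → 3-byte char (#4). Advance 3.
Byte at offset 14: 0xF0 = 11110000 → 4-byte char (#5). Advance 4.
Byte at offset 18: 0xED = 11101101 → 3-byte char (#6). Advance 3.
Byte at offset 21: 0xEB = 11101011 → 3-byte char (#7). Advance 3.
Byte at offset 24: 0xF3 = 11110011 → 4-byte char (#8). Advance 4.
Byte at offset 28: 0xCB = 11001011 → 2-byte char (#9). Advance 2.
Reached end at offset 30 after 9 code points.

9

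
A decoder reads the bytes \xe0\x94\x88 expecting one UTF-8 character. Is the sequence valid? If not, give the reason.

invalid (overlong encoding)

Leading byte 0xE0 = 11100000 → 3-byte form.
Continuation bytes all match 10xxxxxx. Payload decodes to 0x508.
But 0x508 < 0x800, the minimum for a 3-byte sequence — this is an overlong encoding.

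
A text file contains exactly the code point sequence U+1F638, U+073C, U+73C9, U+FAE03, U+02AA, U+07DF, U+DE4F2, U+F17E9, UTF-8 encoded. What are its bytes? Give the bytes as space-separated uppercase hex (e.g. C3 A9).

F0 9F 98 B8 DC BC E7 8F 89 F3 BA B8 83 CA AA DF 9F F3 9E 93 B2 F3 B1 9F A9

U+1F638: 4-byte form → F0 9F 98 B8.
U+073C: 2-byte form → DC BC.
U+73C9: 3-byte form → E7 8F 89.
U+FAE03: 4-byte form → F3 BA B8 83.
U+02AA: 2-byte form → CA AA.
U+07DF: 2-byte form → DF 9F.
U+DE4F2: 4-byte form → F3 9E 93 B2.
U+F17E9: 4-byte form → F3 B1 9F A9.
Concatenated (25 bytes): F0 9F 98 B8 DC BC E7 8F 89 F3 BA B8 83 CA AA DF 9F F3 9E 93 B2 F3 B1 9F A9.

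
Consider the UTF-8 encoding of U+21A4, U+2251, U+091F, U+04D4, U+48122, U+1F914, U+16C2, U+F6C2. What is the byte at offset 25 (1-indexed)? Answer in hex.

0x82

1-indexed offset 25 is 0-indexed offset 24.
U+21A4 → 3-byte form E2 86 A4 at offsets 0–2.
U+2251 → 3-byte form E2 89 91 at offsets 3–5.
U+091F → 3-byte form E0 A4 9F at offsets 6–8.
U+04D4 → 2-byte form D3 94 at offsets 9–10.
U+48122 → 4-byte form F1 88 84 A2 at offsets 11–14.
U+1F914 → 4-byte form F0 9F A4 94 at offsets 15–18.
U+16C2 → 3-byte form E1 9B 82 at offsets 19–21.
U+F6C2 → 3-byte form EF 9B 82 at offsets 22–24.
Offset 24 falls in char 8's range; it's byte 3 of EF 9B 82 = 0x82.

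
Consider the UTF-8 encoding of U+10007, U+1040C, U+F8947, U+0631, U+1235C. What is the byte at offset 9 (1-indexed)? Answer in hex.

0xF3

1-indexed offset 9 is 0-indexed offset 8.
U+10007 → 4-byte form F0 90 80 87 at offsets 0–3.
U+1040C → 4-byte form F0 90 90 8C at offsets 4–7.
U+F8947 → 4-byte form F3 B8 A5 87 at offsets 8–11.
Offset 8 falls in char 3's range; it's byte 1 of F3 B8 A5 87 = 0xF3.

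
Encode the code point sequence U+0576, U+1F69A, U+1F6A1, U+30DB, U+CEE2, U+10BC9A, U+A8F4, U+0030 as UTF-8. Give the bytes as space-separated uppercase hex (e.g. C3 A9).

D5 B6 F0 9F 9A 9A F0 9F 9A A1 E3 83 9B EC BB A2 F4 8B B2 9A EA A3 B4 30

U+0576: 2-byte form → D5 B6.
U+1F69A: 4-byte form → F0 9F 9A 9A.
U+1F6A1: 4-byte form → F0 9F 9A A1.
U+30DB: 3-byte form → E3 83 9B.
U+CEE2: 3-byte form → EC BB A2.
U+10BC9A: 4-byte form → F4 8B B2 9A.
U+A8F4: 3-byte form → EA A3 B4.
U+0030: 1-byte form → 30.
Concatenated (24 bytes): D5 B6 F0 9F 9A 9A F0 9F 9A A1 E3 83 9B EC BB A2 F4 8B B2 9A EA A3 B4 30.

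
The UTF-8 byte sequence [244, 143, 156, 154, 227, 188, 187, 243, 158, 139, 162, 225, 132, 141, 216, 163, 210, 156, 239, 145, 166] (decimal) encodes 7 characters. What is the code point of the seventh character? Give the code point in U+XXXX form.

Offset 0: leading byte 0xF4 = 11110100 → 4-byte char #1 = F4 8F 9C 9A.
Offset 4: leading byte 0xE3 = 11100011 → 3-byte char #2 = E3 BC BB.
Offset 7: leading byte 0xF3 = 11110011 → 4-byte char #3 = F3 9E 8B A2.
Offset 11: leading byte 0xE1 = 11100001 → 3-byte char #4 = E1 84 8D.
Offset 14: leading byte 0xD8 = 11011000 → 2-byte char #5 = D8 A3.
Offset 16: leading byte 0xD2 = 11010010 → 2-byte char #6 = D2 9C.
Offset 18: leading byte 0xEF = 11101111 → 3-byte char #7 = EF 91 A6.
Leading byte 0xEF = 11101111 matches 1110xxxx → 3-byte sequence.
Byte 1: 0xEF = 11101111, payload 1111 (4 bits).
Byte 2: 0x91 = 10010001 (10xxxxxx ✓), payload 010001.
Byte 3: 0xA6 = 10100110 (10xxxxxx ✓), payload 100110.
Concatenate: 1111010001100110 = 0xF466 (16 bits → U+F466).

U+F466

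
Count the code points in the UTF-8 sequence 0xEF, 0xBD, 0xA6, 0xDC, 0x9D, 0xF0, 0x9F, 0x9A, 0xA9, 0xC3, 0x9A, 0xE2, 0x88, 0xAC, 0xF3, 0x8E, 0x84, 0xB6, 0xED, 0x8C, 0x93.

7

Byte at offset 0: 0xEF = 11101111 → 3-byte char (#1). Advance 3.
Byte at offset 3: 0xDC = 11011100 → 2-byte char (#2). Advance 2.
Byte at offset 5: 0xF0 = 11110000 → 4-byte char (#3). Advance 4.
Byte at offset 9: 0xC3 = 11000011 → 2-byte char (#4). Advance 2.
Byte at offset 11: 0xE2 = 11100010 → 3-byte char (#5). Advance 3.
Byte at offset 14: 0xF3 = 11110011 → 4-byte char (#6). Advance 4.
Byte at offset 18: 0xED = 11101101 → 3-byte char (#7). Advance 3.
Reached end at offset 21 after 7 code points.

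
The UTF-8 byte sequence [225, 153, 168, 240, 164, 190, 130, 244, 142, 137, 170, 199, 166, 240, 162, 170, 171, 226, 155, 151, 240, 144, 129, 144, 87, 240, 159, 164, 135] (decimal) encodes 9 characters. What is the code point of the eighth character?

Offset 0: leading byte 0xE1 = 11100001 → 3-byte char #1 = E1 99 A8.
Offset 3: leading byte 0xF0 = 11110000 → 4-byte char #2 = F0 A4 BE 82.
Offset 7: leading byte 0xF4 = 11110100 → 4-byte char #3 = F4 8E 89 AA.
Offset 11: leading byte 0xC7 = 11000111 → 2-byte char #4 = C7 A6.
Offset 13: leading byte 0xF0 = 11110000 → 4-byte char #5 = F0 A2 AA AB.
Offset 17: leading byte 0xE2 = 11100010 → 3-byte char #6 = E2 9B 97.
Offset 20: leading byte 0xF0 = 11110000 → 4-byte char #7 = F0 90 81 90.
Offset 24: leading byte 0x57 = 01010111 → 1-byte char #8 = 57.
Leading byte 0x57 = 01010111 matches 0xxxxxxx → 1-byte sequence.
Byte 1: 0x57 = 01010111, payload 1010111 (7 bits).
Concatenate: 1010111 = 0x57 (7 bits → U+0057).

U+0057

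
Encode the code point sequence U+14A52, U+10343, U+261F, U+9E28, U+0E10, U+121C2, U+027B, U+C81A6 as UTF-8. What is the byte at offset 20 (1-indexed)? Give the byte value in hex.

1-indexed offset 20 is 0-indexed offset 19.
U+14A52 → 4-byte form F0 94 A9 92 at offsets 0–3.
U+10343 → 4-byte form F0 90 8D 83 at offsets 4–7.
U+261F → 3-byte form E2 98 9F at offsets 8–10.
U+9E28 → 3-byte form E9 B8 A8 at offsets 11–13.
U+0E10 → 3-byte form E0 B8 90 at offsets 14–16.
U+121C2 → 4-byte form F0 92 87 82 at offsets 17–20.
Offset 19 falls in char 6's range; it's byte 3 of F0 92 87 82 = 0x87.

0x87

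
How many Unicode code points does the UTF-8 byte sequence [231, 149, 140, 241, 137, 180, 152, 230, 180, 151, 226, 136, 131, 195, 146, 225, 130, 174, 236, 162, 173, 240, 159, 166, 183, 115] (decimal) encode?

9

Byte at offset 0: 0xE7 = 11100111 → 3-byte char (#1). Advance 3.
Byte at offset 3: 0xF1 = 11110001 → 4-byte char (#2). Advance 4.
Byte at offset 7: 0xE6 = 11100110 → 3-byte char (#3). Advance 3.
Byte at offset 10: 0xE2 = 11100010 → 3-byte char (#4). Advance 3.
Byte at offset 13: 0xC3 = 11000011 → 2-byte char (#5). Advance 2.
Byte at offset 15: 0xE1 = 11100001 → 3-byte char (#6). Advance 3.
Byte at offset 18: 0xEC = 11101100 → 3-byte char (#7). Advance 3.
Byte at offset 21: 0xF0 = 11110000 → 4-byte char (#8). Advance 4.
Byte at offset 25: 0x73 = 01110011 → 1-byte char (#9). Advance 1.
Reached end at offset 26 after 9 code points.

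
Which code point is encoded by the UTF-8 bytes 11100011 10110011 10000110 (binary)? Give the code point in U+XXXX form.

U+3CC6

Leading byte 0xE3 = 11100011 matches 1110xxxx → 3-byte sequence.
Byte 1: 0xE3 = 11100011, payload 0011 (4 bits).
Byte 2: 0xB3 = 10110011 (10xxxxxx ✓), payload 110011.
Byte 3: 0x86 = 10000110 (10xxxxxx ✓), payload 000110.
Concatenate: 0011110011000110 = 0x3CC6 (16 bits → U+3CC6).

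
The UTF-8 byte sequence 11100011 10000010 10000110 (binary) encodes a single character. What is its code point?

U+3086

Leading byte 0xE3 = 11100011 matches 1110xxxx → 3-byte sequence.
Byte 1: 0xE3 = 11100011, payload 0011 (4 bits).
Byte 2: 0x82 = 10000010 (10xxxxxx ✓), payload 000010.
Byte 3: 0x86 = 10000110 (10xxxxxx ✓), payload 000110.
Concatenate: 0011000010000110 = 0x3086 (16 bits → U+3086).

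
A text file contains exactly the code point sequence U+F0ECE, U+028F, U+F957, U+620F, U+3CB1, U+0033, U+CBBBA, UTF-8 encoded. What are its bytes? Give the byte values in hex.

F3 B0 BB 8E CA 8F EF A5 97 E6 88 8F E3 B2 B1 33 F3 8B AE BA

U+F0ECE: 4-byte form → F3 B0 BB 8E.
U+028F: 2-byte form → CA 8F.
U+F957: 3-byte form → EF A5 97.
U+620F: 3-byte form → E6 88 8F.
U+3CB1: 3-byte form → E3 B2 B1.
U+0033: 1-byte form → 33.
U+CBBBA: 4-byte form → F3 8B AE BA.
Concatenated (20 bytes): F3 B0 BB 8E CA 8F EF A5 97 E6 88 8F E3 B2 B1 33 F3 8B AE BA.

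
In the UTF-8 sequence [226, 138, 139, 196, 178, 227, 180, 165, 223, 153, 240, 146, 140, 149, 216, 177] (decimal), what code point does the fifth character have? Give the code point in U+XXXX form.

U+12315

Offset 0: leading byte 0xE2 = 11100010 → 3-byte char #1 = E2 8A 8B.
Offset 3: leading byte 0xC4 = 11000100 → 2-byte char #2 = C4 B2.
Offset 5: leading byte 0xE3 = 11100011 → 3-byte char #3 = E3 B4 A5.
Offset 8: leading byte 0xDF = 11011111 → 2-byte char #4 = DF 99.
Offset 10: leading byte 0xF0 = 11110000 → 4-byte char #5 = F0 92 8C 95.
Leading byte 0xF0 = 11110000 matches 11110xxx → 4-byte sequence.
Byte 1: 0xF0 = 11110000, payload 000 (3 bits).
Byte 2: 0x92 = 10010010 (10xxxxxx ✓), payload 010010.
Byte 3: 0x8C = 10001100 (10xxxxxx ✓), payload 001100.
Byte 4: 0x95 = 10010101 (10xxxxxx ✓), payload 010101.
Concatenate: 000010010001100010101 = 0x12315 (21 bits → U+12315).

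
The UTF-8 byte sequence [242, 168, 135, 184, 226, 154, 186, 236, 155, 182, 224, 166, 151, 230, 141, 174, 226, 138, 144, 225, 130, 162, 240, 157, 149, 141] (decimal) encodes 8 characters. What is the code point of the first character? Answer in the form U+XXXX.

Offset 0: leading byte 0xF2 = 11110010 → 4-byte char #1 = F2 A8 87 B8.
Leading byte 0xF2 = 11110010 matches 11110xxx → 4-byte sequence.
Byte 1: 0xF2 = 11110010, payload 010 (3 bits).
Byte 2: 0xA8 = 10101000 (10xxxxxx ✓), payload 101000.
Byte 3: 0x87 = 10000111 (10xxxxxx ✓), payload 000111.
Byte 4: 0xB8 = 10111000 (10xxxxxx ✓), payload 111000.
Concatenate: 010101000000111111000 = 0xA81F8 (21 bits → U+A81F8).

U+A81F8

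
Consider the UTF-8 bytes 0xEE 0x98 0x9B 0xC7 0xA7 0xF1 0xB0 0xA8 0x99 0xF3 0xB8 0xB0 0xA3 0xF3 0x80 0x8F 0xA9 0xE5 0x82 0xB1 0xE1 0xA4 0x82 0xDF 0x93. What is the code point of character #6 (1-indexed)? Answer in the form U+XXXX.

U+50B1

Offset 0: leading byte 0xEE = 11101110 → 3-byte char #1 = EE 98 9B.
Offset 3: leading byte 0xC7 = 11000111 → 2-byte char #2 = C7 A7.
Offset 5: leading byte 0xF1 = 11110001 → 4-byte char #3 = F1 B0 A8 99.
Offset 9: leading byte 0xF3 = 11110011 → 4-byte char #4 = F3 B8 B0 A3.
Offset 13: leading byte 0xF3 = 11110011 → 4-byte char #5 = F3 80 8F A9.
Offset 17: leading byte 0xE5 = 11100101 → 3-byte char #6 = E5 82 B1.
Leading byte 0xE5 = 11100101 matches 1110xxxx → 3-byte sequence.
Byte 1: 0xE5 = 11100101, payload 0101 (4 bits).
Byte 2: 0x82 = 10000010 (10xxxxxx ✓), payload 000010.
Byte 3: 0xB1 = 10110001 (10xxxxxx ✓), payload 110001.
Concatenate: 0101000010110001 = 0x50B1 (16 bits → U+50B1).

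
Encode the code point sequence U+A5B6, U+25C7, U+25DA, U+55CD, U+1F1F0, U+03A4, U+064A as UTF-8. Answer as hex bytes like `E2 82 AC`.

U+A5B6: 3-byte form → EA 96 B6.
U+25C7: 3-byte form → E2 97 87.
U+25DA: 3-byte form → E2 97 9A.
U+55CD: 3-byte form → E5 97 8D.
U+1F1F0: 4-byte form → F0 9F 87 B0.
U+03A4: 2-byte form → CE A4.
U+064A: 2-byte form → D9 8A.
Concatenated (20 bytes): EA 96 B6 E2 97 87 E2 97 9A E5 97 8D F0 9F 87 B0 CE A4 D9 8A.

EA 96 B6 E2 97 87 E2 97 9A E5 97 8D F0 9F 87 B0 CE A4 D9 8A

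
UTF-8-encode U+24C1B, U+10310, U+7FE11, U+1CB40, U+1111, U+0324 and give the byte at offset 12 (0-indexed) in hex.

U+24C1B → 4-byte form F0 A4 B0 9B at offsets 0–3.
U+10310 → 4-byte form F0 90 8C 90 at offsets 4–7.
U+7FE11 → 4-byte form F1 BF B8 91 at offsets 8–11.
U+1CB40 → 4-byte form F0 9C AD 80 at offsets 12–15.
Offset 12 falls in char 4's range; it's byte 1 of F0 9C AD 80 = 0xF0.

0xF0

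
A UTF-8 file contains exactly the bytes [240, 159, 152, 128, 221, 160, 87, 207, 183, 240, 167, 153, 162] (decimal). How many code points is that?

Byte at offset 0: 0xF0 = 11110000 → 4-byte char (#1). Advance 4.
Byte at offset 4: 0xDD = 11011101 → 2-byte char (#2). Advance 2.
Byte at offset 6: 0x57 = 01010111 → 1-byte char (#3). Advance 1.
Byte at offset 7: 0xCF = 11001111 → 2-byte char (#4). Advance 2.
Byte at offset 9: 0xF0 = 11110000 → 4-byte char (#5). Advance 4.
Reached end at offset 13 after 5 code points.

5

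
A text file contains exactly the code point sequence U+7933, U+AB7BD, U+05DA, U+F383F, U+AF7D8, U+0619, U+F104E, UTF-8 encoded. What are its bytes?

U+7933: 3-byte form → E7 A4 B3.
U+AB7BD: 4-byte form → F2 AB 9E BD.
U+05DA: 2-byte form → D7 9A.
U+F383F: 4-byte form → F3 B3 A0 BF.
U+AF7D8: 4-byte form → F2 AF 9F 98.
U+0619: 2-byte form → D8 99.
U+F104E: 4-byte form → F3 B1 81 8E.
Concatenated (23 bytes): E7 A4 B3 F2 AB 9E BD D7 9A F3 B3 A0 BF F2 AF 9F 98 D8 99 F3 B1 81 8E.

E7 A4 B3 F2 AB 9E BD D7 9A F3 B3 A0 BF F2 AF 9F 98 D8 99 F3 B1 81 8E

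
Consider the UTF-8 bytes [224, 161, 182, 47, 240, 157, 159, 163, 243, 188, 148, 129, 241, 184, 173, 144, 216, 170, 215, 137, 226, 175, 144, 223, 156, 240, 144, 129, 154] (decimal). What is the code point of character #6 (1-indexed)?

U+062A

Offset 0: leading byte 0xE0 = 11100000 → 3-byte char #1 = E0 A1 B6.
Offset 3: leading byte 0x2F = 00101111 → 1-byte char #2 = 2F.
Offset 4: leading byte 0xF0 = 11110000 → 4-byte char #3 = F0 9D 9F A3.
Offset 8: leading byte 0xF3 = 11110011 → 4-byte char #4 = F3 BC 94 81.
Offset 12: leading byte 0xF1 = 11110001 → 4-byte char #5 = F1 B8 AD 90.
Offset 16: leading byte 0xD8 = 11011000 → 2-byte char #6 = D8 AA.
Leading byte 0xD8 = 11011000 matches 110xxxxx → 2-byte sequence.
Byte 1: 0xD8 = 11011000, payload 11000 (5 bits).
Byte 2: 0xAA = 10101010 (10xxxxxx ✓), payload 101010.
Concatenate: 11000101010 = 0x62A (11 bits → U+062A).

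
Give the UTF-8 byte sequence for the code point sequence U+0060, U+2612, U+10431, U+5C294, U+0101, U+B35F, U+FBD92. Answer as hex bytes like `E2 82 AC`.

60 E2 98 92 F0 90 90 B1 F1 9C 8A 94 C4 81 EB 8D 9F F3 BB B6 92

U+0060: 1-byte form → 60.
U+2612: 3-byte form → E2 98 92.
U+10431: 4-byte form → F0 90 90 B1.
U+5C294: 4-byte form → F1 9C 8A 94.
U+0101: 2-byte form → C4 81.
U+B35F: 3-byte form → EB 8D 9F.
U+FBD92: 4-byte form → F3 BB B6 92.
Concatenated (21 bytes): 60 E2 98 92 F0 90 90 B1 F1 9C 8A 94 C4 81 EB 8D 9F F3 BB B6 92.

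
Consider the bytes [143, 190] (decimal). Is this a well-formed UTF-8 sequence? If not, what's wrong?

Byte 0x8F = 10001111 has the form 10xxxxxx — a continuation byte — but there is no preceding leading byte.

invalid (continuation byte with no leading byte)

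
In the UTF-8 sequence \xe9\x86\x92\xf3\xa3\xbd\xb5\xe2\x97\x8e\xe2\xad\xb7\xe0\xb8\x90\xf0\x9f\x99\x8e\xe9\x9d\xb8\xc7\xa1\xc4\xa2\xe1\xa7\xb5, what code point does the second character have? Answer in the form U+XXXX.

Offset 0: leading byte 0xE9 = 11101001 → 3-byte char #1 = E9 86 92.
Offset 3: leading byte 0xF3 = 11110011 → 4-byte char #2 = F3 A3 BD B5.
Leading byte 0xF3 = 11110011 matches 11110xxx → 4-byte sequence.
Byte 1: 0xF3 = 11110011, payload 011 (3 bits).
Byte 2: 0xA3 = 10100011 (10xxxxxx ✓), payload 100011.
Byte 3: 0xBD = 10111101 (10xxxxxx ✓), payload 111101.
Byte 4: 0xB5 = 10110101 (10xxxxxx ✓), payload 110101.
Concatenate: 011100011111101110101 = 0xE3F75 (21 bits → U+E3F75).

U+E3F75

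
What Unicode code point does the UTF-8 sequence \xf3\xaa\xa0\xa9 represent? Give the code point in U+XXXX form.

Leading byte 0xF3 = 11110011 matches 11110xxx → 4-byte sequence.
Byte 1: 0xF3 = 11110011, payload 011 (3 bits).
Byte 2: 0xAA = 10101010 (10xxxxxx ✓), payload 101010.
Byte 3: 0xA0 = 10100000 (10xxxxxx ✓), payload 100000.
Byte 4: 0xA9 = 10101001 (10xxxxxx ✓), payload 101001.
Concatenate: 011101010100000101001 = 0xEA829 (21 bits → U+EA829).

U+EA829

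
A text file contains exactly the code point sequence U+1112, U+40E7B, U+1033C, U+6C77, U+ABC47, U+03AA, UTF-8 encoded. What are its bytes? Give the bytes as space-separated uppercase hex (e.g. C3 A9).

U+1112: 3-byte form → E1 84 92.
U+40E7B: 4-byte form → F1 80 B9 BB.
U+1033C: 4-byte form → F0 90 8C BC.
U+6C77: 3-byte form → E6 B1 B7.
U+ABC47: 4-byte form → F2 AB B1 87.
U+03AA: 2-byte form → CE AA.
Concatenated (20 bytes): E1 84 92 F1 80 B9 BB F0 90 8C BC E6 B1 B7 F2 AB B1 87 CE AA.

E1 84 92 F1 80 B9 BB F0 90 8C BC E6 B1 B7 F2 AB B1 87 CE AA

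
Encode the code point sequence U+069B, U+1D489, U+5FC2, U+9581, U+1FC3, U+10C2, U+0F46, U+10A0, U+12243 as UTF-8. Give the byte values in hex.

DA 9B F0 9D 92 89 E5 BF 82 E9 96 81 E1 BF 83 E1 83 82 E0 BD 86 E1 82 A0 F0 92 89 83

U+069B: 2-byte form → DA 9B.
U+1D489: 4-byte form → F0 9D 92 89.
U+5FC2: 3-byte form → E5 BF 82.
U+9581: 3-byte form → E9 96 81.
U+1FC3: 3-byte form → E1 BF 83.
U+10C2: 3-byte form → E1 83 82.
U+0F46: 3-byte form → E0 BD 86.
U+10A0: 3-byte form → E1 82 A0.
U+12243: 4-byte form → F0 92 89 83.
Concatenated (28 bytes): DA 9B F0 9D 92 89 E5 BF 82 E9 96 81 E1 BF 83 E1 83 82 E0 BD 86 E1 82 A0 F0 92 89 83.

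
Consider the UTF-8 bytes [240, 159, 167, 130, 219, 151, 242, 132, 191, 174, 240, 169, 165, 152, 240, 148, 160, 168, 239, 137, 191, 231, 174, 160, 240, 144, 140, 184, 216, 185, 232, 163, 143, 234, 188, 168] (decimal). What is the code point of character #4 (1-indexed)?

Offset 0: leading byte 0xF0 = 11110000 → 4-byte char #1 = F0 9F A7 82.
Offset 4: leading byte 0xDB = 11011011 → 2-byte char #2 = DB 97.
Offset 6: leading byte 0xF2 = 11110010 → 4-byte char #3 = F2 84 BF AE.
Offset 10: leading byte 0xF0 = 11110000 → 4-byte char #4 = F0 A9 A5 98.
Leading byte 0xF0 = 11110000 matches 11110xxx → 4-byte sequence.
Byte 1: 0xF0 = 11110000, payload 000 (3 bits).
Byte 2: 0xA9 = 10101001 (10xxxxxx ✓), payload 101001.
Byte 3: 0xA5 = 10100101 (10xxxxxx ✓), payload 100101.
Byte 4: 0x98 = 10011000 (10xxxxxx ✓), payload 011000.
Concatenate: 000101001100101011000 = 0x29958 (21 bits → U+29958).

U+29958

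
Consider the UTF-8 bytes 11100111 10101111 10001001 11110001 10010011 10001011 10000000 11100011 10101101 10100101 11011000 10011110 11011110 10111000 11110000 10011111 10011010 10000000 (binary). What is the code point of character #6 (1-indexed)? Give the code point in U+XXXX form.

U+1F680

Offset 0: leading byte 0xE7 = 11100111 → 3-byte char #1 = E7 AF 89.
Offset 3: leading byte 0xF1 = 11110001 → 4-byte char #2 = F1 93 8B 80.
Offset 7: leading byte 0xE3 = 11100011 → 3-byte char #3 = E3 AD A5.
Offset 10: leading byte 0xD8 = 11011000 → 2-byte char #4 = D8 9E.
Offset 12: leading byte 0xDE = 11011110 → 2-byte char #5 = DE B8.
Offset 14: leading byte 0xF0 = 11110000 → 4-byte char #6 = F0 9F 9A 80.
Leading byte 0xF0 = 11110000 matches 11110xxx → 4-byte sequence.
Byte 1: 0xF0 = 11110000, payload 000 (3 bits).
Byte 2: 0x9F = 10011111 (10xxxxxx ✓), payload 011111.
Byte 3: 0x9A = 10011010 (10xxxxxx ✓), payload 011010.
Byte 4: 0x80 = 10000000 (10xxxxxx ✓), payload 000000.
Concatenate: 000011111011010000000 = 0x1F680 (21 bits → U+1F680).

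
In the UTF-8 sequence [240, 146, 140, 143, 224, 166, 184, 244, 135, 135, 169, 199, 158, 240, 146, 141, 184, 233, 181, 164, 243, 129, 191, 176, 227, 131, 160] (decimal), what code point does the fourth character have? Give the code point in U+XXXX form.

U+01DE

Offset 0: leading byte 0xF0 = 11110000 → 4-byte char #1 = F0 92 8C 8F.
Offset 4: leading byte 0xE0 = 11100000 → 3-byte char #2 = E0 A6 B8.
Offset 7: leading byte 0xF4 = 11110100 → 4-byte char #3 = F4 87 87 A9.
Offset 11: leading byte 0xC7 = 11000111 → 2-byte char #4 = C7 9E.
Leading byte 0xC7 = 11000111 matches 110xxxxx → 2-byte sequence.
Byte 1: 0xC7 = 11000111, payload 00111 (5 bits).
Byte 2: 0x9E = 10011110 (10xxxxxx ✓), payload 011110.
Concatenate: 00111011110 = 0x1DE (11 bits → U+01DE).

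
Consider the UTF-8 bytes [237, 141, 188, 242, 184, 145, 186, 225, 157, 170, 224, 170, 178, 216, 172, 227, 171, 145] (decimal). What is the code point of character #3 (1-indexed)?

U+176A

Offset 0: leading byte 0xED = 11101101 → 3-byte char #1 = ED 8D BC.
Offset 3: leading byte 0xF2 = 11110010 → 4-byte char #2 = F2 B8 91 BA.
Offset 7: leading byte 0xE1 = 11100001 → 3-byte char #3 = E1 9D AA.
Leading byte 0xE1 = 11100001 matches 1110xxxx → 3-byte sequence.
Byte 1: 0xE1 = 11100001, payload 0001 (4 bits).
Byte 2: 0x9D = 10011101 (10xxxxxx ✓), payload 011101.
Byte 3: 0xAA = 10101010 (10xxxxxx ✓), payload 101010.
Concatenate: 0001011101101010 = 0x176A (16 bits → U+176A).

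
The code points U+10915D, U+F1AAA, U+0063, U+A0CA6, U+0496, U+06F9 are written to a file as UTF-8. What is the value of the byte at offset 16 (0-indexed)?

0xB9

U+10915D → 4-byte form F4 89 85 9D at offsets 0–3.
U+F1AAA → 4-byte form F3 B1 AA AA at offsets 4–7.
U+0063 → 1-byte form 63 at offsets 8–8.
U+A0CA6 → 4-byte form F2 A0 B2 A6 at offsets 9–12.
U+0496 → 2-byte form D2 96 at offsets 13–14.
U+06F9 → 2-byte form DB B9 at offsets 15–16.
Offset 16 falls in char 6's range; it's byte 2 of DB B9 = 0xB9.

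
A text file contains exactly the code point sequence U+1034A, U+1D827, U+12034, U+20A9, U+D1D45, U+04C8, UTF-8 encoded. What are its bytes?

F0 90 8D 8A F0 9D A0 A7 F0 92 80 B4 E2 82 A9 F3 91 B5 85 D3 88

U+1034A: 4-byte form → F0 90 8D 8A.
U+1D827: 4-byte form → F0 9D A0 A7.
U+12034: 4-byte form → F0 92 80 B4.
U+20A9: 3-byte form → E2 82 A9.
U+D1D45: 4-byte form → F3 91 B5 85.
U+04C8: 2-byte form → D3 88.
Concatenated (21 bytes): F0 90 8D 8A F0 9D A0 A7 F0 92 80 B4 E2 82 A9 F3 91 B5 85 D3 88.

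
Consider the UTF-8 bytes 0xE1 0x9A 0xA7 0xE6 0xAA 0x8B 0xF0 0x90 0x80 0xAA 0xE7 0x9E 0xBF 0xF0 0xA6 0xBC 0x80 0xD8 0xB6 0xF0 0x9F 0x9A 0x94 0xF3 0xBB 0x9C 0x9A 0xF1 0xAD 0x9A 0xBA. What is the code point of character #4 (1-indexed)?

U+77BF

Offset 0: leading byte 0xE1 = 11100001 → 3-byte char #1 = E1 9A A7.
Offset 3: leading byte 0xE6 = 11100110 → 3-byte char #2 = E6 AA 8B.
Offset 6: leading byte 0xF0 = 11110000 → 4-byte char #3 = F0 90 80 AA.
Offset 10: leading byte 0xE7 = 11100111 → 3-byte char #4 = E7 9E BF.
Leading byte 0xE7 = 11100111 matches 1110xxxx → 3-byte sequence.
Byte 1: 0xE7 = 11100111, payload 0111 (4 bits).
Byte 2: 0x9E = 10011110 (10xxxxxx ✓), payload 011110.
Byte 3: 0xBF = 10111111 (10xxxxxx ✓), payload 111111.
Concatenate: 0111011110111111 = 0x77BF (16 bits → U+77BF).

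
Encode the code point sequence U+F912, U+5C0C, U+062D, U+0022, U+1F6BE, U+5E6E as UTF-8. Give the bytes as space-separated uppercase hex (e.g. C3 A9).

EF A4 92 E5 B0 8C D8 AD 22 F0 9F 9A BE E5 B9 AE

U+F912: 3-byte form → EF A4 92.
U+5C0C: 3-byte form → E5 B0 8C.
U+062D: 2-byte form → D8 AD.
U+0022: 1-byte form → 22.
U+1F6BE: 4-byte form → F0 9F 9A BE.
U+5E6E: 3-byte form → E5 B9 AE.
Concatenated (16 bytes): EF A4 92 E5 B0 8C D8 AD 22 F0 9F 9A BE E5 B9 AE.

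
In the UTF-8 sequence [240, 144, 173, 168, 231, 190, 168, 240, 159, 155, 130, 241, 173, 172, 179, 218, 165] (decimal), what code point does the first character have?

Offset 0: leading byte 0xF0 = 11110000 → 4-byte char #1 = F0 90 AD A8.
Leading byte 0xF0 = 11110000 matches 11110xxx → 4-byte sequence.
Byte 1: 0xF0 = 11110000, payload 000 (3 bits).
Byte 2: 0x90 = 10010000 (10xxxxxx ✓), payload 010000.
Byte 3: 0xAD = 10101101 (10xxxxxx ✓), payload 101101.
Byte 4: 0xA8 = 10101000 (10xxxxxx ✓), payload 101000.
Concatenate: 000010000101101101000 = 0x10B68 (21 bits → U+10B68).

U+10B68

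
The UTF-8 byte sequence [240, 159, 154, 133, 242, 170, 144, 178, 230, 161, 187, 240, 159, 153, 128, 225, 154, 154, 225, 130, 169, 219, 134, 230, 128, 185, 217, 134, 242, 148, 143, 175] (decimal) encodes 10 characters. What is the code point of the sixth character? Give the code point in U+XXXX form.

Offset 0: leading byte 0xF0 = 11110000 → 4-byte char #1 = F0 9F 9A 85.
Offset 4: leading byte 0xF2 = 11110010 → 4-byte char #2 = F2 AA 90 B2.
Offset 8: leading byte 0xE6 = 11100110 → 3-byte char #3 = E6 A1 BB.
Offset 11: leading byte 0xF0 = 11110000 → 4-byte char #4 = F0 9F 99 80.
Offset 15: leading byte 0xE1 = 11100001 → 3-byte char #5 = E1 9A 9A.
Offset 18: leading byte 0xE1 = 11100001 → 3-byte char #6 = E1 82 A9.
Leading byte 0xE1 = 11100001 matches 1110xxxx → 3-byte sequence.
Byte 1: 0xE1 = 11100001, payload 0001 (4 bits).
Byte 2: 0x82 = 10000010 (10xxxxxx ✓), payload 000010.
Byte 3: 0xA9 = 10101001 (10xxxxxx ✓), payload 101001.
Concatenate: 0001000010101001 = 0x10A9 (16 bits → U+10A9).

U+10A9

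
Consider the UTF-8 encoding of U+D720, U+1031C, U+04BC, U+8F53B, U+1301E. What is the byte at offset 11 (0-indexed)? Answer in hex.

U+D720 → 3-byte form ED 9C A0 at offsets 0–2.
U+1031C → 4-byte form F0 90 8C 9C at offsets 3–6.
U+04BC → 2-byte form D2 BC at offsets 7–8.
U+8F53B → 4-byte form F2 8F 94 BB at offsets 9–12.
Offset 11 falls in char 4's range; it's byte 3 of F2 8F 94 BB = 0x94.

0x94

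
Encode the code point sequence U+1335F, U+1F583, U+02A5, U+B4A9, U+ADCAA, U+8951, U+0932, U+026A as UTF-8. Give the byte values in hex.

U+1335F: 4-byte form → F0 93 8D 9F.
U+1F583: 4-byte form → F0 9F 96 83.
U+02A5: 2-byte form → CA A5.
U+B4A9: 3-byte form → EB 92 A9.
U+ADCAA: 4-byte form → F2 AD B2 AA.
U+8951: 3-byte form → E8 A5 91.
U+0932: 3-byte form → E0 A4 B2.
U+026A: 2-byte form → C9 AA.
Concatenated (25 bytes): F0 93 8D 9F F0 9F 96 83 CA A5 EB 92 A9 F2 AD B2 AA E8 A5 91 E0 A4 B2 C9 AA.

F0 93 8D 9F F0 9F 96 83 CA A5 EB 92 A9 F2 AD B2 AA E8 A5 91 E0 A4 B2 C9 AA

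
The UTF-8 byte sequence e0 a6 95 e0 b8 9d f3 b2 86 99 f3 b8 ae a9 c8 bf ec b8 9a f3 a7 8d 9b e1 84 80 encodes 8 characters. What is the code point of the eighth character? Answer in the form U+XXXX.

Offset 0: leading byte 0xE0 = 11100000 → 3-byte char #1 = E0 A6 95.
Offset 3: leading byte 0xE0 = 11100000 → 3-byte char #2 = E0 B8 9D.
Offset 6: leading byte 0xF3 = 11110011 → 4-byte char #3 = F3 B2 86 99.
Offset 10: leading byte 0xF3 = 11110011 → 4-byte char #4 = F3 B8 AE A9.
Offset 14: leading byte 0xC8 = 11001000 → 2-byte char #5 = C8 BF.
Offset 16: leading byte 0xEC = 11101100 → 3-byte char #6 = EC B8 9A.
Offset 19: leading byte 0xF3 = 11110011 → 4-byte char #7 = F3 A7 8D 9B.
Offset 23: leading byte 0xE1 = 11100001 → 3-byte char #8 = E1 84 80.
Leading byte 0xE1 = 11100001 matches 1110xxxx → 3-byte sequence.
Byte 1: 0xE1 = 11100001, payload 0001 (4 bits).
Byte 2: 0x84 = 10000100 (10xxxxxx ✓), payload 000100.
Byte 3: 0x80 = 10000000 (10xxxxxx ✓), payload 000000.
Concatenate: 0001000100000000 = 0x1100 (16 bits → U+1100).

U+1100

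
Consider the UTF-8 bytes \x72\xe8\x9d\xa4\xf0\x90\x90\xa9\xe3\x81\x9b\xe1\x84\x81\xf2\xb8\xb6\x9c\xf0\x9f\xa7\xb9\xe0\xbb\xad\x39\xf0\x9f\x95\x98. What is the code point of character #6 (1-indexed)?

U+B8D9C

Offset 0: leading byte 0x72 = 01110010 → 1-byte char #1 = 72.
Offset 1: leading byte 0xE8 = 11101000 → 3-byte char #2 = E8 9D A4.
Offset 4: leading byte 0xF0 = 11110000 → 4-byte char #3 = F0 90 90 A9.
Offset 8: leading byte 0xE3 = 11100011 → 3-byte char #4 = E3 81 9B.
Offset 11: leading byte 0xE1 = 11100001 → 3-byte char #5 = E1 84 81.
Offset 14: leading byte 0xF2 = 11110010 → 4-byte char #6 = F2 B8 B6 9C.
Leading byte 0xF2 = 11110010 matches 11110xxx → 4-byte sequence.
Byte 1: 0xF2 = 11110010, payload 010 (3 bits).
Byte 2: 0xB8 = 10111000 (10xxxxxx ✓), payload 111000.
Byte 3: 0xB6 = 10110110 (10xxxxxx ✓), payload 110110.
Byte 4: 0x9C = 10011100 (10xxxxxx ✓), payload 011100.
Concatenate: 010111000110110011100 = 0xB8D9C (21 bits → U+B8D9C).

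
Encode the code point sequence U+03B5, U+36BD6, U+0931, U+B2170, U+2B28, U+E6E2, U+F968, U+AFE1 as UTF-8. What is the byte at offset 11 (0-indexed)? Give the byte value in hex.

0x85

U+03B5 → 2-byte form CE B5 at offsets 0–1.
U+36BD6 → 4-byte form F0 B6 AF 96 at offsets 2–5.
U+0931 → 3-byte form E0 A4 B1 at offsets 6–8.
U+B2170 → 4-byte form F2 B2 85 B0 at offsets 9–12.
Offset 11 falls in char 4's range; it's byte 3 of F2 B2 85 B0 = 0x85.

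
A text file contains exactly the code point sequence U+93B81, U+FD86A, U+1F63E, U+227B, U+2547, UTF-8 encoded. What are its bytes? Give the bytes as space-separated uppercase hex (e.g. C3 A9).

U+93B81: 4-byte form → F2 93 AE 81.
U+FD86A: 4-byte form → F3 BD A1 AA.
U+1F63E: 4-byte form → F0 9F 98 BE.
U+227B: 3-byte form → E2 89 BB.
U+2547: 3-byte form → E2 95 87.
Concatenated (18 bytes): F2 93 AE 81 F3 BD A1 AA F0 9F 98 BE E2 89 BB E2 95 87.

F2 93 AE 81 F3 BD A1 AA F0 9F 98 BE E2 89 BB E2 95 87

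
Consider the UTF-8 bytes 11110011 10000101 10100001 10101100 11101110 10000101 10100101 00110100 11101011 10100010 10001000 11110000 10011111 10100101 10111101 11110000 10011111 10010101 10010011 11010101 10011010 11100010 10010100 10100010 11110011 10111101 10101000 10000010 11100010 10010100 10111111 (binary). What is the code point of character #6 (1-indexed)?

U+1F553

Offset 0: leading byte 0xF3 = 11110011 → 4-byte char #1 = F3 85 A1 AC.
Offset 4: leading byte 0xEE = 11101110 → 3-byte char #2 = EE 85 A5.
Offset 7: leading byte 0x34 = 00110100 → 1-byte char #3 = 34.
Offset 8: leading byte 0xEB = 11101011 → 3-byte char #4 = EB A2 88.
Offset 11: leading byte 0xF0 = 11110000 → 4-byte char #5 = F0 9F A5 BD.
Offset 15: leading byte 0xF0 = 11110000 → 4-byte char #6 = F0 9F 95 93.
Leading byte 0xF0 = 11110000 matches 11110xxx → 4-byte sequence.
Byte 1: 0xF0 = 11110000, payload 000 (3 bits).
Byte 2: 0x9F = 10011111 (10xxxxxx ✓), payload 011111.
Byte 3: 0x95 = 10010101 (10xxxxxx ✓), payload 010101.
Byte 4: 0x93 = 10010011 (10xxxxxx ✓), payload 010011.
Concatenate: 000011111010101010011 = 0x1F553 (21 bits → U+1F553).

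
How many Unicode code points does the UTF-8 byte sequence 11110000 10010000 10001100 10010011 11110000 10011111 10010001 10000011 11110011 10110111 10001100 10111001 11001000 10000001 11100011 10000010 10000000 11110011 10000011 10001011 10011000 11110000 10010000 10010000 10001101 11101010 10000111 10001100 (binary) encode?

Byte at offset 0: 0xF0 = 11110000 → 4-byte char (#1). Advance 4.
Byte at offset 4: 0xF0 = 11110000 → 4-byte char (#2). Advance 4.
Byte at offset 8: 0xF3 = 11110011 → 4-byte char (#3). Advance 4.
Byte at offset 12: 0xC8 = 11001000 → 2-byte char (#4). Advance 2.
Byte at offset 14: 0xE3 = 11100011 → 3-byte char (#5). Advance 3.
Byte at offset 17: 0xF3 = 11110011 → 4-byte char (#6). Advance 4.
Byte at offset 21: 0xF0 = 11110000 → 4-byte char (#7). Advance 4.
Byte at offset 25: 0xEA = 11101010 → 3-byte char (#8). Advance 3.
Reached end at offset 28 after 8 code points.

8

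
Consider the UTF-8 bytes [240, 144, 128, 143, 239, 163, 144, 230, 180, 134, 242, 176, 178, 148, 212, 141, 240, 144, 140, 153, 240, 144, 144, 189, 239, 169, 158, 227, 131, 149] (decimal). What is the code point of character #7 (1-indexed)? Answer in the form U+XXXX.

Offset 0: leading byte 0xF0 = 11110000 → 4-byte char #1 = F0 90 80 8F.
Offset 4: leading byte 0xEF = 11101111 → 3-byte char #2 = EF A3 90.
Offset 7: leading byte 0xE6 = 11100110 → 3-byte char #3 = E6 B4 86.
Offset 10: leading byte 0xF2 = 11110010 → 4-byte char #4 = F2 B0 B2 94.
Offset 14: leading byte 0xD4 = 11010100 → 2-byte char #5 = D4 8D.
Offset 16: leading byte 0xF0 = 11110000 → 4-byte char #6 = F0 90 8C 99.
Offset 20: leading byte 0xF0 = 11110000 → 4-byte char #7 = F0 90 90 BD.
Leading byte 0xF0 = 11110000 matches 11110xxx → 4-byte sequence.
Byte 1: 0xF0 = 11110000, payload 000 (3 bits).
Byte 2: 0x90 = 10010000 (10xxxxxx ✓), payload 010000.
Byte 3: 0x90 = 10010000 (10xxxxxx ✓), payload 010000.
Byte 4: 0xBD = 10111101 (10xxxxxx ✓), payload 111101.
Concatenate: 000010000010000111101 = 0x1043D (21 bits → U+1043D).

U+1043D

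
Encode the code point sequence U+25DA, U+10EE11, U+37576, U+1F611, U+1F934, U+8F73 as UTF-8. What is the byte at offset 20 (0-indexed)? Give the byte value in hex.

0xBD

U+25DA → 3-byte form E2 97 9A at offsets 0–2.
U+10EE11 → 4-byte form F4 8E B8 91 at offsets 3–6.
U+37576 → 4-byte form F0 B7 95 B6 at offsets 7–10.
U+1F611 → 4-byte form F0 9F 98 91 at offsets 11–14.
U+1F934 → 4-byte form F0 9F A4 B4 at offsets 15–18.
U+8F73 → 3-byte form E8 BD B3 at offsets 19–21.
Offset 20 falls in char 6's range; it's byte 2 of E8 BD B3 = 0xBD.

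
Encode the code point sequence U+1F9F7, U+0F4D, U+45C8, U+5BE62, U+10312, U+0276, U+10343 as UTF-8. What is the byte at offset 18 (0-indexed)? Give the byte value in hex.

0xC9

U+1F9F7 → 4-byte form F0 9F A7 B7 at offsets 0–3.
U+0F4D → 3-byte form E0 BD 8D at offsets 4–6.
U+45C8 → 3-byte form E4 97 88 at offsets 7–9.
U+5BE62 → 4-byte form F1 9B B9 A2 at offsets 10–13.
U+10312 → 4-byte form F0 90 8C 92 at offsets 14–17.
U+0276 → 2-byte form C9 B6 at offsets 18–19.
Offset 18 falls in char 6's range; it's byte 1 of C9 B6 = 0xC9.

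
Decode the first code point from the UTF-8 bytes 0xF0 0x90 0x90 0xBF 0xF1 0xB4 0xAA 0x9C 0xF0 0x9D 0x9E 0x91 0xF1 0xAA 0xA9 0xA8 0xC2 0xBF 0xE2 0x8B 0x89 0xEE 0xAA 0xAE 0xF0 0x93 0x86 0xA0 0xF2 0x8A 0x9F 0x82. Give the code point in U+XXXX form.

Offset 0: leading byte 0xF0 = 11110000 → 4-byte char #1 = F0 90 90 BF.
Leading byte 0xF0 = 11110000 matches 11110xxx → 4-byte sequence.
Byte 1: 0xF0 = 11110000, payload 000 (3 bits).
Byte 2: 0x90 = 10010000 (10xxxxxx ✓), payload 010000.
Byte 3: 0x90 = 10010000 (10xxxxxx ✓), payload 010000.
Byte 4: 0xBF = 10111111 (10xxxxxx ✓), payload 111111.
Concatenate: 000010000010000111111 = 0x1043F (21 bits → U+1043F).

U+1043F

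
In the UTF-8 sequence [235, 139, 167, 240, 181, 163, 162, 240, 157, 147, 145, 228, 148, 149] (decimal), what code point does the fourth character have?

Offset 0: leading byte 0xEB = 11101011 → 3-byte char #1 = EB 8B A7.
Offset 3: leading byte 0xF0 = 11110000 → 4-byte char #2 = F0 B5 A3 A2.
Offset 7: leading byte 0xF0 = 11110000 → 4-byte char #3 = F0 9D 93 91.
Offset 11: leading byte 0xE4 = 11100100 → 3-byte char #4 = E4 94 95.
Leading byte 0xE4 = 11100100 matches 1110xxxx → 3-byte sequence.
Byte 1: 0xE4 = 11100100, payload 0100 (4 bits).
Byte 2: 0x94 = 10010100 (10xxxxxx ✓), payload 010100.
Byte 3: 0x95 = 10010101 (10xxxxxx ✓), payload 010101.
Concatenate: 0100010100010101 = 0x4515 (16 bits → U+4515).

U+4515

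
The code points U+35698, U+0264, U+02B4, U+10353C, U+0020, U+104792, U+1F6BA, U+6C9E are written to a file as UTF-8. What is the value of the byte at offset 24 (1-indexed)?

0x9E

1-indexed offset 24 is 0-indexed offset 23.
U+35698 → 4-byte form F0 B5 9A 98 at offsets 0–3.
U+0264 → 2-byte form C9 A4 at offsets 4–5.
U+02B4 → 2-byte form CA B4 at offsets 6–7.
U+10353C → 4-byte form F4 83 94 BC at offsets 8–11.
U+0020 → 1-byte form 20 at offsets 12–12.
U+104792 → 4-byte form F4 84 9E 92 at offsets 13–16.
U+1F6BA → 4-byte form F0 9F 9A BA at offsets 17–20.
U+6C9E → 3-byte form E6 B2 9E at offsets 21–23.
Offset 23 falls in char 8's range; it's byte 3 of E6 B2 9E = 0x9E.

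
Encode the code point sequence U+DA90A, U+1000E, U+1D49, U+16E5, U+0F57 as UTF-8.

F3 9A A4 8A F0 90 80 8E E1 B5 89 E1 9B A5 E0 BD 97

U+DA90A: 4-byte form → F3 9A A4 8A.
U+1000E: 4-byte form → F0 90 80 8E.
U+1D49: 3-byte form → E1 B5 89.
U+16E5: 3-byte form → E1 9B A5.
U+0F57: 3-byte form → E0 BD 97.
Concatenated (17 bytes): F3 9A A4 8A F0 90 80 8E E1 B5 89 E1 9B A5 E0 BD 97.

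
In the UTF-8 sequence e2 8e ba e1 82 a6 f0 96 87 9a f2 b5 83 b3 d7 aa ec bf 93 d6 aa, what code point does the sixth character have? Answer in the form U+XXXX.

U+CFD3

Offset 0: leading byte 0xE2 = 11100010 → 3-byte char #1 = E2 8E BA.
Offset 3: leading byte 0xE1 = 11100001 → 3-byte char #2 = E1 82 A6.
Offset 6: leading byte 0xF0 = 11110000 → 4-byte char #3 = F0 96 87 9A.
Offset 10: leading byte 0xF2 = 11110010 → 4-byte char #4 = F2 B5 83 B3.
Offset 14: leading byte 0xD7 = 11010111 → 2-byte char #5 = D7 AA.
Offset 16: leading byte 0xEC = 11101100 → 3-byte char #6 = EC BF 93.
Leading byte 0xEC = 11101100 matches 1110xxxx → 3-byte sequence.
Byte 1: 0xEC = 11101100, payload 1100 (4 bits).
Byte 2: 0xBF = 10111111 (10xxxxxx ✓), payload 111111.
Byte 3: 0x93 = 10010011 (10xxxxxx ✓), payload 010011.
Concatenate: 1100111111010011 = 0xCFD3 (16 bits → U+CFD3).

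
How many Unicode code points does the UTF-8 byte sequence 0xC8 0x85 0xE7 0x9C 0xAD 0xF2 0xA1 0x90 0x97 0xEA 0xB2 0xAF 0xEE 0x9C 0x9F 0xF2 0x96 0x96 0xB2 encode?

6

Byte at offset 0: 0xC8 = 11001000 → 2-byte char (#1). Advance 2.
Byte at offset 2: 0xE7 = 11100111 → 3-byte char (#2). Advance 3.
Byte at offset 5: 0xF2 = 11110010 → 4-byte char (#3). Advance 4.
Byte at offset 9: 0xEA = 11101010 → 3-byte char (#4). Advance 3.
Byte at offset 12: 0xEE = 11101110 → 3-byte char (#5). Advance 3.
Byte at offset 15: 0xF2 = 11110010 → 4-byte char (#6). Advance 4.
Reached end at offset 19 after 6 code points.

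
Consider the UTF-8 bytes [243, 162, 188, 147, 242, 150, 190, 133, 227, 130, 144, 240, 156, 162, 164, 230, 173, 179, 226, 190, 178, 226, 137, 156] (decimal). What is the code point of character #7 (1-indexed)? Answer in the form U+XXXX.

U+225C

Offset 0: leading byte 0xF3 = 11110011 → 4-byte char #1 = F3 A2 BC 93.
Offset 4: leading byte 0xF2 = 11110010 → 4-byte char #2 = F2 96 BE 85.
Offset 8: leading byte 0xE3 = 11100011 → 3-byte char #3 = E3 82 90.
Offset 11: leading byte 0xF0 = 11110000 → 4-byte char #4 = F0 9C A2 A4.
Offset 15: leading byte 0xE6 = 11100110 → 3-byte char #5 = E6 AD B3.
Offset 18: leading byte 0xE2 = 11100010 → 3-byte char #6 = E2 BE B2.
Offset 21: leading byte 0xE2 = 11100010 → 3-byte char #7 = E2 89 9C.
Leading byte 0xE2 = 11100010 matches 1110xxxx → 3-byte sequence.
Byte 1: 0xE2 = 11100010, payload 0010 (4 bits).
Byte 2: 0x89 = 10001001 (10xxxxxx ✓), payload 001001.
Byte 3: 0x9C = 10011100 (10xxxxxx ✓), payload 011100.
Concatenate: 0010001001011100 = 0x225C (16 bits → U+225C).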